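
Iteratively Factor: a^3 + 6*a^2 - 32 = (a - 2)*(a^2 + 8*a + 16) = (a - 2)*(a + 4)*(a + 4)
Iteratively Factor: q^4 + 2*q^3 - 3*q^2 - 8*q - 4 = (q + 1)*(q^3 + q^2 - 4*q - 4) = (q + 1)^2*(q^2 - 4) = (q - 2)*(q + 1)^2*(q + 2)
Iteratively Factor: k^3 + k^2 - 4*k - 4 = (k + 1)*(k^2 - 4) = (k - 2)*(k + 1)*(k + 2)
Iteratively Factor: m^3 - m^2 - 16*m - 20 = (m + 2)*(m^2 - 3*m - 10) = (m + 2)^2*(m - 5)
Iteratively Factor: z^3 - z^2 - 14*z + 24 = (z + 4)*(z^2 - 5*z + 6) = (z - 3)*(z + 4)*(z - 2)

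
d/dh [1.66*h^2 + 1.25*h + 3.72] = 3.32*h + 1.25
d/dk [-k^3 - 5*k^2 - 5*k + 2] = -3*k^2 - 10*k - 5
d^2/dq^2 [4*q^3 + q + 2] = 24*q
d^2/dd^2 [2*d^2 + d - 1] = 4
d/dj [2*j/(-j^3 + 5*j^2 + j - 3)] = 2*(2*j^3 - 5*j^2 - 3)/(j^6 - 10*j^5 + 23*j^4 + 16*j^3 - 29*j^2 - 6*j + 9)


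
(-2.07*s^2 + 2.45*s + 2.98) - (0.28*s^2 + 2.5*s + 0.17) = -2.35*s^2 - 0.0499999999999998*s + 2.81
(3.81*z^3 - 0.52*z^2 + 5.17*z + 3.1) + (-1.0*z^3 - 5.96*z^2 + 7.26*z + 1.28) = 2.81*z^3 - 6.48*z^2 + 12.43*z + 4.38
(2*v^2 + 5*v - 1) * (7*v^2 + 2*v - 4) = 14*v^4 + 39*v^3 - 5*v^2 - 22*v + 4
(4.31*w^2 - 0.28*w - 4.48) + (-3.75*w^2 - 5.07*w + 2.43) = 0.56*w^2 - 5.35*w - 2.05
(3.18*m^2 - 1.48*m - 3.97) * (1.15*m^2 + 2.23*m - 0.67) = 3.657*m^4 + 5.3894*m^3 - 9.9965*m^2 - 7.8615*m + 2.6599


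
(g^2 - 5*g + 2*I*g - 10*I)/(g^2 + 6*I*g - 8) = (g - 5)/(g + 4*I)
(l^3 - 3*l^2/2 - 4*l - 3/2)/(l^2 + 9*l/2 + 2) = (l^2 - 2*l - 3)/(l + 4)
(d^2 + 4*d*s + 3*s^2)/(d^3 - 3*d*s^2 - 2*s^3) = (-d - 3*s)/(-d^2 + d*s + 2*s^2)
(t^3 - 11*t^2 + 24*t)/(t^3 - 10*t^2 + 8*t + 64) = t*(t - 3)/(t^2 - 2*t - 8)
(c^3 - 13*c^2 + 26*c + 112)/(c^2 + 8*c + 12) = (c^2 - 15*c + 56)/(c + 6)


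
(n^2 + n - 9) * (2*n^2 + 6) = 2*n^4 + 2*n^3 - 12*n^2 + 6*n - 54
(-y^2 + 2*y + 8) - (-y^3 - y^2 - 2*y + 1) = y^3 + 4*y + 7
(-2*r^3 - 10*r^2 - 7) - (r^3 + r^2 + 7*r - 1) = -3*r^3 - 11*r^2 - 7*r - 6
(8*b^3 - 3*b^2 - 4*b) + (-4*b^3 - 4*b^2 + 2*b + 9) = 4*b^3 - 7*b^2 - 2*b + 9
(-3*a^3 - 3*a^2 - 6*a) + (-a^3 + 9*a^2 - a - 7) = -4*a^3 + 6*a^2 - 7*a - 7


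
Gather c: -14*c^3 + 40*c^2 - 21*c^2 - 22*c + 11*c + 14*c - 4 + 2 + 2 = -14*c^3 + 19*c^2 + 3*c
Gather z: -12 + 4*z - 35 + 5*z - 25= 9*z - 72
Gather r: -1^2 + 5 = 4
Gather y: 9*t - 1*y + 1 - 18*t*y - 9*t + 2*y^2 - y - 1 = 2*y^2 + y*(-18*t - 2)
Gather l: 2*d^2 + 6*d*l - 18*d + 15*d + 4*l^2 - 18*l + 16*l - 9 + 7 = 2*d^2 - 3*d + 4*l^2 + l*(6*d - 2) - 2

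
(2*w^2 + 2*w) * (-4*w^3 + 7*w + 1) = -8*w^5 - 8*w^4 + 14*w^3 + 16*w^2 + 2*w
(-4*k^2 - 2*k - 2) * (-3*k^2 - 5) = 12*k^4 + 6*k^3 + 26*k^2 + 10*k + 10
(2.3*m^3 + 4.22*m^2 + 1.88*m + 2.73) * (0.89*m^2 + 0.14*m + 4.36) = 2.047*m^5 + 4.0778*m^4 + 12.292*m^3 + 21.0921*m^2 + 8.579*m + 11.9028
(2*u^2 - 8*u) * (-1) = -2*u^2 + 8*u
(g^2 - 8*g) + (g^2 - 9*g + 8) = 2*g^2 - 17*g + 8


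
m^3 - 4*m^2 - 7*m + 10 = (m - 5)*(m - 1)*(m + 2)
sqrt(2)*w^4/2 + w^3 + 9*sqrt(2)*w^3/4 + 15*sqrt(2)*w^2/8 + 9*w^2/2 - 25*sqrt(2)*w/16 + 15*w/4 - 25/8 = (w - 1/2)*(w + 5/2)^2*(sqrt(2)*w/2 + 1)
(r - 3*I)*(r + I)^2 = r^3 - I*r^2 + 5*r + 3*I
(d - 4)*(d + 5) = d^2 + d - 20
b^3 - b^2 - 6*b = b*(b - 3)*(b + 2)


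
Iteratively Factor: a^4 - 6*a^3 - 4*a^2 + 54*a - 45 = (a - 3)*(a^3 - 3*a^2 - 13*a + 15) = (a - 5)*(a - 3)*(a^2 + 2*a - 3) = (a - 5)*(a - 3)*(a - 1)*(a + 3)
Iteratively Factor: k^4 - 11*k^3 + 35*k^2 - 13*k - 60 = (k + 1)*(k^3 - 12*k^2 + 47*k - 60) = (k - 4)*(k + 1)*(k^2 - 8*k + 15) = (k - 5)*(k - 4)*(k + 1)*(k - 3)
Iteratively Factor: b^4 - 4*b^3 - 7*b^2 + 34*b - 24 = (b - 4)*(b^3 - 7*b + 6) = (b - 4)*(b - 1)*(b^2 + b - 6) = (b - 4)*(b - 1)*(b + 3)*(b - 2)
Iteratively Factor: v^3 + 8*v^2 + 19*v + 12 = (v + 1)*(v^2 + 7*v + 12) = (v + 1)*(v + 4)*(v + 3)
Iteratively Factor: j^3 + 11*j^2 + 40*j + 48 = (j + 4)*(j^2 + 7*j + 12) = (j + 4)^2*(j + 3)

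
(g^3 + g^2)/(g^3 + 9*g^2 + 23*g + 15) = g^2/(g^2 + 8*g + 15)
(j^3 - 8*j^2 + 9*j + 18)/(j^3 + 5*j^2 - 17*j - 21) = (j - 6)/(j + 7)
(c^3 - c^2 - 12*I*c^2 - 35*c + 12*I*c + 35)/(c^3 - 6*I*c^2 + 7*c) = (c^2 - c*(1 + 5*I) + 5*I)/(c*(c + I))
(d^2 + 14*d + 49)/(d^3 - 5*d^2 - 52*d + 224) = (d + 7)/(d^2 - 12*d + 32)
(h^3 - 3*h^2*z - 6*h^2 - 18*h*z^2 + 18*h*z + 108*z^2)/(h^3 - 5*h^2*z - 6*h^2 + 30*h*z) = (-h^2 + 3*h*z + 18*z^2)/(h*(-h + 5*z))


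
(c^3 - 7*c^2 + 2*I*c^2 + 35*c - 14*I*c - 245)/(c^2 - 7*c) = c + 2*I + 35/c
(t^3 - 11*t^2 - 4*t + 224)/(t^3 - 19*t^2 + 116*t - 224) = (t + 4)/(t - 4)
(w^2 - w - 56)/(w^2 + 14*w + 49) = (w - 8)/(w + 7)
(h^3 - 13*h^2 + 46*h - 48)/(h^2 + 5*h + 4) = (h^3 - 13*h^2 + 46*h - 48)/(h^2 + 5*h + 4)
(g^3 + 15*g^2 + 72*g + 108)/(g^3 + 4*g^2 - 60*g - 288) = (g + 3)/(g - 8)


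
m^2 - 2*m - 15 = (m - 5)*(m + 3)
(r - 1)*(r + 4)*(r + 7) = r^3 + 10*r^2 + 17*r - 28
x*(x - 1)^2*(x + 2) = x^4 - 3*x^2 + 2*x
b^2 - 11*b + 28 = (b - 7)*(b - 4)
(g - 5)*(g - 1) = g^2 - 6*g + 5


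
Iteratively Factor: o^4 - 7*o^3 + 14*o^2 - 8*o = (o)*(o^3 - 7*o^2 + 14*o - 8) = o*(o - 4)*(o^2 - 3*o + 2) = o*(o - 4)*(o - 2)*(o - 1)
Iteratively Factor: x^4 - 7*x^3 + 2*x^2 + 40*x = (x)*(x^3 - 7*x^2 + 2*x + 40) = x*(x + 2)*(x^2 - 9*x + 20) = x*(x - 5)*(x + 2)*(x - 4)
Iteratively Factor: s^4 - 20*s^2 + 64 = (s + 2)*(s^3 - 2*s^2 - 16*s + 32) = (s + 2)*(s + 4)*(s^2 - 6*s + 8) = (s - 2)*(s + 2)*(s + 4)*(s - 4)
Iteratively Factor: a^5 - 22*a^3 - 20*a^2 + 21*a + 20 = (a + 4)*(a^4 - 4*a^3 - 6*a^2 + 4*a + 5) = (a + 1)*(a + 4)*(a^3 - 5*a^2 - a + 5) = (a + 1)^2*(a + 4)*(a^2 - 6*a + 5) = (a - 1)*(a + 1)^2*(a + 4)*(a - 5)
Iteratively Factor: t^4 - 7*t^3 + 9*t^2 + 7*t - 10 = (t + 1)*(t^3 - 8*t^2 + 17*t - 10) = (t - 5)*(t + 1)*(t^2 - 3*t + 2) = (t - 5)*(t - 2)*(t + 1)*(t - 1)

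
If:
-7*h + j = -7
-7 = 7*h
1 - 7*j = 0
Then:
No Solution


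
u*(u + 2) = u^2 + 2*u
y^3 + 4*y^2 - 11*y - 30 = (y - 3)*(y + 2)*(y + 5)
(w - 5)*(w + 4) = w^2 - w - 20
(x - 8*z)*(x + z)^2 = x^3 - 6*x^2*z - 15*x*z^2 - 8*z^3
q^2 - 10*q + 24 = (q - 6)*(q - 4)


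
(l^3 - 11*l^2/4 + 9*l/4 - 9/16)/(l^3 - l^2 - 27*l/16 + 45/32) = 2*(2*l - 1)/(4*l + 5)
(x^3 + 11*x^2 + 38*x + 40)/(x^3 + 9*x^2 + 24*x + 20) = (x + 4)/(x + 2)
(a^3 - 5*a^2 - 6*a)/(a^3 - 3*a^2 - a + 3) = a*(a - 6)/(a^2 - 4*a + 3)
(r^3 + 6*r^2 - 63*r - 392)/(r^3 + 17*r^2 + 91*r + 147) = (r - 8)/(r + 3)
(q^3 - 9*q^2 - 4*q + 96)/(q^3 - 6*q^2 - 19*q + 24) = (q - 4)/(q - 1)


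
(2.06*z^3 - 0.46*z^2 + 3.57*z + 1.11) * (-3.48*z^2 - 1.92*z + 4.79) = -7.1688*z^5 - 2.3544*z^4 - 1.673*z^3 - 12.9206*z^2 + 14.9691*z + 5.3169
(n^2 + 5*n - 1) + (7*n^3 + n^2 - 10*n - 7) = 7*n^3 + 2*n^2 - 5*n - 8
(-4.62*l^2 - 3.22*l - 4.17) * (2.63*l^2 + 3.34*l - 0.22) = -12.1506*l^4 - 23.8994*l^3 - 20.7055*l^2 - 13.2194*l + 0.9174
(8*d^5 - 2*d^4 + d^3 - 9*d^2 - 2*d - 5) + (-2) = 8*d^5 - 2*d^4 + d^3 - 9*d^2 - 2*d - 7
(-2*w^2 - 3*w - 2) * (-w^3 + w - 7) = 2*w^5 + 3*w^4 + 11*w^2 + 19*w + 14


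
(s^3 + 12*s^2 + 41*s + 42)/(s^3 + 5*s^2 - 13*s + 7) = (s^2 + 5*s + 6)/(s^2 - 2*s + 1)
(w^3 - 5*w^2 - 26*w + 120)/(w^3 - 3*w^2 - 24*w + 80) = (w - 6)/(w - 4)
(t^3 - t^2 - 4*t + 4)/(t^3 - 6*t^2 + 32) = (t^2 - 3*t + 2)/(t^2 - 8*t + 16)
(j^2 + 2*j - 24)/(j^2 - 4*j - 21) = (-j^2 - 2*j + 24)/(-j^2 + 4*j + 21)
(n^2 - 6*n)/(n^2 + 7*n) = (n - 6)/(n + 7)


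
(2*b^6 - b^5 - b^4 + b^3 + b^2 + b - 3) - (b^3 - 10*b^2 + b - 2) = 2*b^6 - b^5 - b^4 + 11*b^2 - 1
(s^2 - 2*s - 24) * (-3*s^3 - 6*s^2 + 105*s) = -3*s^5 + 189*s^3 - 66*s^2 - 2520*s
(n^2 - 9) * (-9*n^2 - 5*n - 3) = -9*n^4 - 5*n^3 + 78*n^2 + 45*n + 27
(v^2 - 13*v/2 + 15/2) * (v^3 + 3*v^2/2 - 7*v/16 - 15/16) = v^5 - 5*v^4 - 43*v^3/16 + 421*v^2/32 + 45*v/16 - 225/32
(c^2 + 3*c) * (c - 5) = c^3 - 2*c^2 - 15*c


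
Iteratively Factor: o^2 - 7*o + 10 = (o - 2)*(o - 5)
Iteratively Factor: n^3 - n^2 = (n)*(n^2 - n) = n*(n - 1)*(n)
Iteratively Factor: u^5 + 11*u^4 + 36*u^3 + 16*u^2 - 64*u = (u + 4)*(u^4 + 7*u^3 + 8*u^2 - 16*u) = (u + 4)^2*(u^3 + 3*u^2 - 4*u) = (u + 4)^3*(u^2 - u) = (u - 1)*(u + 4)^3*(u)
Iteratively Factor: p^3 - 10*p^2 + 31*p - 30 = (p - 5)*(p^2 - 5*p + 6) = (p - 5)*(p - 3)*(p - 2)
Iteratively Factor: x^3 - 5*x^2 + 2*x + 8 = (x - 4)*(x^2 - x - 2) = (x - 4)*(x - 2)*(x + 1)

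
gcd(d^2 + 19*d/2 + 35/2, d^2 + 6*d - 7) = d + 7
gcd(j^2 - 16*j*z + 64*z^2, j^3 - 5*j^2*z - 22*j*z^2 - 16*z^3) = -j + 8*z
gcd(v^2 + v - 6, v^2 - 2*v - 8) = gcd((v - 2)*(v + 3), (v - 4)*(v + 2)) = 1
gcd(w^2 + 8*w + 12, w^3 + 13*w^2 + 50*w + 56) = w + 2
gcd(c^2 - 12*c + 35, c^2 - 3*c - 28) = c - 7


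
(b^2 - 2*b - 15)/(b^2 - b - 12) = (b - 5)/(b - 4)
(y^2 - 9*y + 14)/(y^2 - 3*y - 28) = (y - 2)/(y + 4)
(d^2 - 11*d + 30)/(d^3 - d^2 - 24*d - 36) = (d - 5)/(d^2 + 5*d + 6)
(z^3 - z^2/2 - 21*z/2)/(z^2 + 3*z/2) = (2*z^2 - z - 21)/(2*z + 3)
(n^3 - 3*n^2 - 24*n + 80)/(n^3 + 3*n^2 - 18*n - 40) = (n - 4)/(n + 2)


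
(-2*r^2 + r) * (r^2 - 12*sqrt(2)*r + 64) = -2*r^4 + r^3 + 24*sqrt(2)*r^3 - 128*r^2 - 12*sqrt(2)*r^2 + 64*r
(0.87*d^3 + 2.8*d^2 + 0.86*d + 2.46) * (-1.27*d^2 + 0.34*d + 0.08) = -1.1049*d^5 - 3.2602*d^4 - 0.0706000000000002*d^3 - 2.6078*d^2 + 0.9052*d + 0.1968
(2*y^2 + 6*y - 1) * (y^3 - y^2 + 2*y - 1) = 2*y^5 + 4*y^4 - 3*y^3 + 11*y^2 - 8*y + 1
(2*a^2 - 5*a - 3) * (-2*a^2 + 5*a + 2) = -4*a^4 + 20*a^3 - 15*a^2 - 25*a - 6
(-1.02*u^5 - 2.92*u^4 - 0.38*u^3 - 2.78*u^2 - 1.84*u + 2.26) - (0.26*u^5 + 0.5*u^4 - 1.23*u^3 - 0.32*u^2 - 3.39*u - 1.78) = -1.28*u^5 - 3.42*u^4 + 0.85*u^3 - 2.46*u^2 + 1.55*u + 4.04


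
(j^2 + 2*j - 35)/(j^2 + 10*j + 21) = (j - 5)/(j + 3)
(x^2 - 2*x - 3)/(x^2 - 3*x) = (x + 1)/x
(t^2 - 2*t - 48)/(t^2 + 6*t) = (t - 8)/t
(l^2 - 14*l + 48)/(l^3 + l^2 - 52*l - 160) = (l - 6)/(l^2 + 9*l + 20)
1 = 1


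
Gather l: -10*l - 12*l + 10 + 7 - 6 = 11 - 22*l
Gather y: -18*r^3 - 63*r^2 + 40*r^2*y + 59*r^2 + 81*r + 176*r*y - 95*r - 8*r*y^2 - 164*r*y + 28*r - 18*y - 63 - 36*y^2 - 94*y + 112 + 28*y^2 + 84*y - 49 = -18*r^3 - 4*r^2 + 14*r + y^2*(-8*r - 8) + y*(40*r^2 + 12*r - 28)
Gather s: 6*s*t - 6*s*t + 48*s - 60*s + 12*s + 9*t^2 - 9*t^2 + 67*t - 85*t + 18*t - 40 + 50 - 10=0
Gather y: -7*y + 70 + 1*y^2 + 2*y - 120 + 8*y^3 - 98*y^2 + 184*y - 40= 8*y^3 - 97*y^2 + 179*y - 90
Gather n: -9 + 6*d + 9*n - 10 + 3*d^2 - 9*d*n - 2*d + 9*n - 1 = 3*d^2 + 4*d + n*(18 - 9*d) - 20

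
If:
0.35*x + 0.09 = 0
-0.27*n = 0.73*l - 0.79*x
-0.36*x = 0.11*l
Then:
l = 0.84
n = -3.03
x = -0.26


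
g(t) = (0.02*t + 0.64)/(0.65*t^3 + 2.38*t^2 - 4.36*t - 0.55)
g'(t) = (0.02*t + 0.64)*(-1.95*t^2 - 4.76*t + 4.36)/(0.65*t^3 + 2.38*t^2 - 4.36*t - 0.55)^2 + 0.02/(0.65*t^3 + 2.38*t^2 - 4.36*t - 0.55) = (-0.026*t^3 - 1.2956*t^2 - 3.0464*t + 2.7794)/(0.4225*t^6 + 3.094*t^5 - 0.00360000000000138*t^4 - 21.4686*t^3 + 16.3916*t^2 + 4.796*t + 0.3025)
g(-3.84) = 0.04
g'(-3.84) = -0.02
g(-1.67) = 0.06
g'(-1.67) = 0.04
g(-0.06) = -2.28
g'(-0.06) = 37.73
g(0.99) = -0.35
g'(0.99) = -0.42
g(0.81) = -0.30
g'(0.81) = -0.12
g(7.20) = 0.00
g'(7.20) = -0.00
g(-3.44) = 0.04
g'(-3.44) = -0.00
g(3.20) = 0.02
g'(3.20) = -0.02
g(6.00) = 0.00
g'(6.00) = -0.00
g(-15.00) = -0.00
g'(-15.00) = -0.00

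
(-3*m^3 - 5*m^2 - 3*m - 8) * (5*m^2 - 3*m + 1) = -15*m^5 - 16*m^4 - 3*m^3 - 36*m^2 + 21*m - 8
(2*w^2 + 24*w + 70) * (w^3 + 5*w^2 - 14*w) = 2*w^5 + 34*w^4 + 162*w^3 + 14*w^2 - 980*w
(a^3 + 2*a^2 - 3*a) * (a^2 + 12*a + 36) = a^5 + 14*a^4 + 57*a^3 + 36*a^2 - 108*a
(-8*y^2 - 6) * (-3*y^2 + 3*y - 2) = 24*y^4 - 24*y^3 + 34*y^2 - 18*y + 12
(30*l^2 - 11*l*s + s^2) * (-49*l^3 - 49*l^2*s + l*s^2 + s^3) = -1470*l^5 - 931*l^4*s + 520*l^3*s^2 - 30*l^2*s^3 - 10*l*s^4 + s^5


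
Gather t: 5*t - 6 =5*t - 6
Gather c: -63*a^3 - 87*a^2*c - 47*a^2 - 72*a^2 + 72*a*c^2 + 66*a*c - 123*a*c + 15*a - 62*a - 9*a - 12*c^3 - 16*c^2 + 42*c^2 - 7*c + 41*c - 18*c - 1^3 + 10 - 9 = -63*a^3 - 119*a^2 - 56*a - 12*c^3 + c^2*(72*a + 26) + c*(-87*a^2 - 57*a + 16)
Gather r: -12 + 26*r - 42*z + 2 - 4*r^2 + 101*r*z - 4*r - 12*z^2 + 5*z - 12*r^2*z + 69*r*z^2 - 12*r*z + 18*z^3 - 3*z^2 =r^2*(-12*z - 4) + r*(69*z^2 + 89*z + 22) + 18*z^3 - 15*z^2 - 37*z - 10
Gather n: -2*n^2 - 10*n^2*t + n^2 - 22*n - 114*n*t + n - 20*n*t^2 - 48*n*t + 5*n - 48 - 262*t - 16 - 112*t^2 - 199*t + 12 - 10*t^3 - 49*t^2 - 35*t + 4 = n^2*(-10*t - 1) + n*(-20*t^2 - 162*t - 16) - 10*t^3 - 161*t^2 - 496*t - 48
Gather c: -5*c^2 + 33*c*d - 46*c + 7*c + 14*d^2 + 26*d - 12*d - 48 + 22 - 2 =-5*c^2 + c*(33*d - 39) + 14*d^2 + 14*d - 28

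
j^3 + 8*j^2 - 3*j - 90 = (j - 3)*(j + 5)*(j + 6)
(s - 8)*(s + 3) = s^2 - 5*s - 24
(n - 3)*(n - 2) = n^2 - 5*n + 6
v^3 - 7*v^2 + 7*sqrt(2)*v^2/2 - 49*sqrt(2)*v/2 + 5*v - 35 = (v - 7)*(v + sqrt(2))*(v + 5*sqrt(2)/2)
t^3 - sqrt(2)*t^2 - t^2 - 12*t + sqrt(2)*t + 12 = (t - 1)*(t - 3*sqrt(2))*(t + 2*sqrt(2))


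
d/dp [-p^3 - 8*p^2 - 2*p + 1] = -3*p^2 - 16*p - 2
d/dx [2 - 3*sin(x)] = -3*cos(x)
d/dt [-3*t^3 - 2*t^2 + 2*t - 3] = -9*t^2 - 4*t + 2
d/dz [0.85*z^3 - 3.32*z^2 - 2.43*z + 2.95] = 2.55*z^2 - 6.64*z - 2.43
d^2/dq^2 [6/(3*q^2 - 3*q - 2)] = 36*(3*q^2 - 3*q - 3*(2*q - 1)^2 - 2)/(-3*q^2 + 3*q + 2)^3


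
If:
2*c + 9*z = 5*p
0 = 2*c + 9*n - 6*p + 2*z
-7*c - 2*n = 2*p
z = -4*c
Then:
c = 0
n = 0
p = 0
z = 0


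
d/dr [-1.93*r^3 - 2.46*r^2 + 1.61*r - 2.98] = -5.79*r^2 - 4.92*r + 1.61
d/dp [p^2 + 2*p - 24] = 2*p + 2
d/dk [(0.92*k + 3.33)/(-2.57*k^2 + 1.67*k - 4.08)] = (2.3644*k^2 + 17.1162*k - 9.3147)/(6.6049*k^4 - 8.5838*k^3 + 23.7601*k^2 - 13.6272*k + 16.6464)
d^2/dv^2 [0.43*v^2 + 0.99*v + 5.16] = 0.860000000000000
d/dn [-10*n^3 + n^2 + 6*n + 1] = -30*n^2 + 2*n + 6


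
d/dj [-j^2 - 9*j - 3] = -2*j - 9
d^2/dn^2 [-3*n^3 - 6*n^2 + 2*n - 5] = -18*n - 12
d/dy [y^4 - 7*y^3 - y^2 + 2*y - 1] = 4*y^3 - 21*y^2 - 2*y + 2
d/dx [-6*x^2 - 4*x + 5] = -12*x - 4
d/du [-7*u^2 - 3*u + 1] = -14*u - 3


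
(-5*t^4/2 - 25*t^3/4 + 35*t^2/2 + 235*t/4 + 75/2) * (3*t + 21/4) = -15*t^5/2 - 255*t^4/8 + 315*t^3/16 + 2145*t^2/8 + 6735*t/16 + 1575/8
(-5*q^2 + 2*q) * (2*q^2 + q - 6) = -10*q^4 - q^3 + 32*q^2 - 12*q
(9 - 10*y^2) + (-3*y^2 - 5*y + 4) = -13*y^2 - 5*y + 13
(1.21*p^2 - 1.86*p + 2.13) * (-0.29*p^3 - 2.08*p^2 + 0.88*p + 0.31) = -0.3509*p^5 - 1.9774*p^4 + 4.3159*p^3 - 5.6921*p^2 + 1.2978*p + 0.6603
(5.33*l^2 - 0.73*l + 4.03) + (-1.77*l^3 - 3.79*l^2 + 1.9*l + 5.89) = -1.77*l^3 + 1.54*l^2 + 1.17*l + 9.92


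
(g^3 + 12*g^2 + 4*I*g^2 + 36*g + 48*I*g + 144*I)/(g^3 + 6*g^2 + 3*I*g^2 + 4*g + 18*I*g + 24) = (g + 6)/(g - I)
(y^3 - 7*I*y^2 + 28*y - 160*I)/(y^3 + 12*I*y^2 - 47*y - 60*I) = (y^2 - 12*I*y - 32)/(y^2 + 7*I*y - 12)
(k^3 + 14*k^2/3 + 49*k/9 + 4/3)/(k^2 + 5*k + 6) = (9*k^2 + 15*k + 4)/(9*(k + 2))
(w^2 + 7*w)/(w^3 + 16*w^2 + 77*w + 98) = w/(w^2 + 9*w + 14)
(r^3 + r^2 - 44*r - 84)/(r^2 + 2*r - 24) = (r^2 - 5*r - 14)/(r - 4)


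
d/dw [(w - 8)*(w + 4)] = 2*w - 4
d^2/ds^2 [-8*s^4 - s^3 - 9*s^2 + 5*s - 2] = -96*s^2 - 6*s - 18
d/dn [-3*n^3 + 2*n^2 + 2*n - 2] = -9*n^2 + 4*n + 2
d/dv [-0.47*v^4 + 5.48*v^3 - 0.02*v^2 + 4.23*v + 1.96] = -1.88*v^3 + 16.44*v^2 - 0.04*v + 4.23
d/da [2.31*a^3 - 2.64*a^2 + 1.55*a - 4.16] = 6.93*a^2 - 5.28*a + 1.55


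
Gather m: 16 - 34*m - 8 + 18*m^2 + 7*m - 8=18*m^2 - 27*m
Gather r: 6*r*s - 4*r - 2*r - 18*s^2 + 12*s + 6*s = r*(6*s - 6) - 18*s^2 + 18*s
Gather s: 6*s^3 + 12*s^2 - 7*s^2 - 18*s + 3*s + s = 6*s^3 + 5*s^2 - 14*s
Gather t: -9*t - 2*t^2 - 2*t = -2*t^2 - 11*t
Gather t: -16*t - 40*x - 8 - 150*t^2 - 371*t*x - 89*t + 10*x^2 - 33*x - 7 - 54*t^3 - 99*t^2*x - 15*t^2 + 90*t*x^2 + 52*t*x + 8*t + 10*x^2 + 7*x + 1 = -54*t^3 + t^2*(-99*x - 165) + t*(90*x^2 - 319*x - 97) + 20*x^2 - 66*x - 14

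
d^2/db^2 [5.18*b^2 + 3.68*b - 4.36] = 10.3600000000000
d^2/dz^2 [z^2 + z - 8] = 2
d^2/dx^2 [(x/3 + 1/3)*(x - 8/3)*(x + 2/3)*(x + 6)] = 4*x^2 + 10*x - 176/27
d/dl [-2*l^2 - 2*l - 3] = -4*l - 2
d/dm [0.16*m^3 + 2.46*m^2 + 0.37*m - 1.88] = 0.48*m^2 + 4.92*m + 0.37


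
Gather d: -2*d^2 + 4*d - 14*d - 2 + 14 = -2*d^2 - 10*d + 12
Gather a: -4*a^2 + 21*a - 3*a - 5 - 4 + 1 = -4*a^2 + 18*a - 8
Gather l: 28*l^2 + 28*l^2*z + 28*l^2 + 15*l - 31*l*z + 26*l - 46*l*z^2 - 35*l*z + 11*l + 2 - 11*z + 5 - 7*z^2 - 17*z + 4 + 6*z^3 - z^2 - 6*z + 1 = l^2*(28*z + 56) + l*(-46*z^2 - 66*z + 52) + 6*z^3 - 8*z^2 - 34*z + 12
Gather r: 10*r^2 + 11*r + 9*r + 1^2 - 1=10*r^2 + 20*r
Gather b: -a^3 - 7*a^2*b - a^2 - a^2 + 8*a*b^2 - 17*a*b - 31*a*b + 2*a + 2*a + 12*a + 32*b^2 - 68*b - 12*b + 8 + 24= -a^3 - 2*a^2 + 16*a + b^2*(8*a + 32) + b*(-7*a^2 - 48*a - 80) + 32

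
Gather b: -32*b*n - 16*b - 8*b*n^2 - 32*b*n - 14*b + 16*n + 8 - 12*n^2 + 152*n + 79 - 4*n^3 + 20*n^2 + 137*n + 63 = b*(-8*n^2 - 64*n - 30) - 4*n^3 + 8*n^2 + 305*n + 150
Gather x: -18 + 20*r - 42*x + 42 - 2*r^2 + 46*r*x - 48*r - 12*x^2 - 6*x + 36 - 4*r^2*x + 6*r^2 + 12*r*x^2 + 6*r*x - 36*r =4*r^2 - 64*r + x^2*(12*r - 12) + x*(-4*r^2 + 52*r - 48) + 60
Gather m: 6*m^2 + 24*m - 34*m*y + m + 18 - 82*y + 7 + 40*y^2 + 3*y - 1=6*m^2 + m*(25 - 34*y) + 40*y^2 - 79*y + 24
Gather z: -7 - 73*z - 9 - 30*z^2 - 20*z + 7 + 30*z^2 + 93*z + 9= 0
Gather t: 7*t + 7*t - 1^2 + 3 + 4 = 14*t + 6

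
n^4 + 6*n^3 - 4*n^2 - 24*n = n*(n - 2)*(n + 2)*(n + 6)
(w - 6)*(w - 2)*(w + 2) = w^3 - 6*w^2 - 4*w + 24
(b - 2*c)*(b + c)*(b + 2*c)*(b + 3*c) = b^4 + 4*b^3*c - b^2*c^2 - 16*b*c^3 - 12*c^4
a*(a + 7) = a^2 + 7*a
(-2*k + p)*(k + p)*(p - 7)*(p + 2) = -2*k^2*p^2 + 10*k^2*p + 28*k^2 - k*p^3 + 5*k*p^2 + 14*k*p + p^4 - 5*p^3 - 14*p^2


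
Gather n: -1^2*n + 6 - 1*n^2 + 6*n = -n^2 + 5*n + 6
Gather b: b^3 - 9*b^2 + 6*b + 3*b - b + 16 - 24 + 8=b^3 - 9*b^2 + 8*b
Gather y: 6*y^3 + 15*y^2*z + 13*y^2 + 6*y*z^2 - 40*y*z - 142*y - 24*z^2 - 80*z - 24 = 6*y^3 + y^2*(15*z + 13) + y*(6*z^2 - 40*z - 142) - 24*z^2 - 80*z - 24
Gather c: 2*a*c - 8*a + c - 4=-8*a + c*(2*a + 1) - 4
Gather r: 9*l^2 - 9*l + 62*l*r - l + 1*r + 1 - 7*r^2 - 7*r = 9*l^2 - 10*l - 7*r^2 + r*(62*l - 6) + 1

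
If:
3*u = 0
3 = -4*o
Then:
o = -3/4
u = 0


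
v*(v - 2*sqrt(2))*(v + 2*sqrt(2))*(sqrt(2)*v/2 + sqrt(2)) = sqrt(2)*v^4/2 + sqrt(2)*v^3 - 4*sqrt(2)*v^2 - 8*sqrt(2)*v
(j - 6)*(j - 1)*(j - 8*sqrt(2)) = j^3 - 8*sqrt(2)*j^2 - 7*j^2 + 6*j + 56*sqrt(2)*j - 48*sqrt(2)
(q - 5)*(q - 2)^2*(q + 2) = q^4 - 7*q^3 + 6*q^2 + 28*q - 40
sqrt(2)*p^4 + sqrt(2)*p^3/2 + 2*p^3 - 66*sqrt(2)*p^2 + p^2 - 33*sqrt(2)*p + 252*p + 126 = (p - 3*sqrt(2))^2*(p + 7*sqrt(2))*(sqrt(2)*p + sqrt(2)/2)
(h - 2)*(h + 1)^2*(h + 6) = h^4 + 6*h^3 - 3*h^2 - 20*h - 12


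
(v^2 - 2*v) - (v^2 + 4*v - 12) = 12 - 6*v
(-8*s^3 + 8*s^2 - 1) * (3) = -24*s^3 + 24*s^2 - 3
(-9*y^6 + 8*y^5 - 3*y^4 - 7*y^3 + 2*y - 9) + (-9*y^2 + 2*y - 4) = -9*y^6 + 8*y^5 - 3*y^4 - 7*y^3 - 9*y^2 + 4*y - 13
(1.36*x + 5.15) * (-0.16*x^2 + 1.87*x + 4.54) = -0.2176*x^3 + 1.7192*x^2 + 15.8049*x + 23.381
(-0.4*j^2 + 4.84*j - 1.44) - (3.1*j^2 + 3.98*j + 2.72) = -3.5*j^2 + 0.86*j - 4.16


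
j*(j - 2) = j^2 - 2*j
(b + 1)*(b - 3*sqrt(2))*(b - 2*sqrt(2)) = b^3 - 5*sqrt(2)*b^2 + b^2 - 5*sqrt(2)*b + 12*b + 12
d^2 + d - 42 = (d - 6)*(d + 7)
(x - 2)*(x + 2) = x^2 - 4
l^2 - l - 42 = (l - 7)*(l + 6)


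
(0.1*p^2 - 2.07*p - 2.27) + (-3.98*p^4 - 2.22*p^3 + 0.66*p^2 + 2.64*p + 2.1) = -3.98*p^4 - 2.22*p^3 + 0.76*p^2 + 0.57*p - 0.17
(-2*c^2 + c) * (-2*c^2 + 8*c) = 4*c^4 - 18*c^3 + 8*c^2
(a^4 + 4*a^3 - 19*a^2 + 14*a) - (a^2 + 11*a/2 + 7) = a^4 + 4*a^3 - 20*a^2 + 17*a/2 - 7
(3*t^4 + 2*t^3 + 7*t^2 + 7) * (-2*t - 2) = -6*t^5 - 10*t^4 - 18*t^3 - 14*t^2 - 14*t - 14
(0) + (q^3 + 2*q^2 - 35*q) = q^3 + 2*q^2 - 35*q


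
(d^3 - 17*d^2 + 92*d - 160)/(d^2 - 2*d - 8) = (d^2 - 13*d + 40)/(d + 2)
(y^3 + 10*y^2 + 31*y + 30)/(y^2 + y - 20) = (y^2 + 5*y + 6)/(y - 4)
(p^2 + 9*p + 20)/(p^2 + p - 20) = (p + 4)/(p - 4)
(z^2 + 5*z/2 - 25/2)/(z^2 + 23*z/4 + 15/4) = 2*(2*z - 5)/(4*z + 3)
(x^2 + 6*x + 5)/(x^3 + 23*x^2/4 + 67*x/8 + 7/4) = 8*(x^2 + 6*x + 5)/(8*x^3 + 46*x^2 + 67*x + 14)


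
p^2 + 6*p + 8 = (p + 2)*(p + 4)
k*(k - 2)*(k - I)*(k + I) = k^4 - 2*k^3 + k^2 - 2*k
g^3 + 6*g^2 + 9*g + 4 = (g + 1)^2*(g + 4)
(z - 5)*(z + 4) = z^2 - z - 20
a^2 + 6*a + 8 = (a + 2)*(a + 4)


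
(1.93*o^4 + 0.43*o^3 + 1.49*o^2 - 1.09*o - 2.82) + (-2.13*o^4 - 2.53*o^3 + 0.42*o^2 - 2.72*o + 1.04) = -0.2*o^4 - 2.1*o^3 + 1.91*o^2 - 3.81*o - 1.78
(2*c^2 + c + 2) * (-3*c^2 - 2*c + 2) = -6*c^4 - 7*c^3 - 4*c^2 - 2*c + 4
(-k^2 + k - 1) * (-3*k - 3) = 3*k^3 + 3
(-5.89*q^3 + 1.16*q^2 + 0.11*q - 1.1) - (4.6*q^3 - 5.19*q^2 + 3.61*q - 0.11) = -10.49*q^3 + 6.35*q^2 - 3.5*q - 0.99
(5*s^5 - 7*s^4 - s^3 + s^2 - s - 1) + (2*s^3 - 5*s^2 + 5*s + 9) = 5*s^5 - 7*s^4 + s^3 - 4*s^2 + 4*s + 8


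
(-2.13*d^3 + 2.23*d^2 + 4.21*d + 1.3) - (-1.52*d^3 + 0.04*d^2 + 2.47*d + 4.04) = -0.61*d^3 + 2.19*d^2 + 1.74*d - 2.74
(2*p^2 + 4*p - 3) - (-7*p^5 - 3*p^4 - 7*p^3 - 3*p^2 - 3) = 7*p^5 + 3*p^4 + 7*p^3 + 5*p^2 + 4*p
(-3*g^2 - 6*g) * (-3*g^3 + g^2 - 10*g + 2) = 9*g^5 + 15*g^4 + 24*g^3 + 54*g^2 - 12*g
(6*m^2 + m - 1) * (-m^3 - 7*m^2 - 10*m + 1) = -6*m^5 - 43*m^4 - 66*m^3 + 3*m^2 + 11*m - 1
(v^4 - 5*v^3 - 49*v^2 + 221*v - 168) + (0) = v^4 - 5*v^3 - 49*v^2 + 221*v - 168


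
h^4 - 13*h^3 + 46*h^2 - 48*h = h*(h - 8)*(h - 3)*(h - 2)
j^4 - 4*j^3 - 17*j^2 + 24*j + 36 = (j - 6)*(j - 2)*(j + 1)*(j + 3)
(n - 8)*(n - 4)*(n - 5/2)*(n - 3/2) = n^4 - 16*n^3 + 335*n^2/4 - 173*n + 120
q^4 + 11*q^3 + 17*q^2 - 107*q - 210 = (q - 3)*(q + 2)*(q + 5)*(q + 7)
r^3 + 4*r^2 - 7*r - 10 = (r - 2)*(r + 1)*(r + 5)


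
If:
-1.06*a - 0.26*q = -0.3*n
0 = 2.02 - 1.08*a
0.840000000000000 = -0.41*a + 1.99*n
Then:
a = 1.87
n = 0.81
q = -6.69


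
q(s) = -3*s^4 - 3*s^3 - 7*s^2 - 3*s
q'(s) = -12*s^3 - 9*s^2 - 14*s - 3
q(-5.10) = -1798.38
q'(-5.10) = 1426.12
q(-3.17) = -268.21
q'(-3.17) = 333.20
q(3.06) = -423.71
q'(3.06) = -473.94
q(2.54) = -226.81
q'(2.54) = -293.27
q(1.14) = -22.03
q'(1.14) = -48.43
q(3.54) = -702.55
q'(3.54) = -697.69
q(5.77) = -4151.91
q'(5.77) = -2688.62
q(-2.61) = -125.73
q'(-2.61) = 185.59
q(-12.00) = -57996.00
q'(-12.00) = 19605.00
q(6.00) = -4806.00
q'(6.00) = -3003.00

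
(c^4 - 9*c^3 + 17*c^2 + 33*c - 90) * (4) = 4*c^4 - 36*c^3 + 68*c^2 + 132*c - 360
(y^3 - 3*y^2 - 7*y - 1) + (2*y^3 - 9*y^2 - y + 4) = 3*y^3 - 12*y^2 - 8*y + 3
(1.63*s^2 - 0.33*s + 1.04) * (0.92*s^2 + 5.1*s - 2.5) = 1.4996*s^4 + 8.0094*s^3 - 4.8012*s^2 + 6.129*s - 2.6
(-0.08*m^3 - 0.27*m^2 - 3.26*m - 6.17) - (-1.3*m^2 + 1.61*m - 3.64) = -0.08*m^3 + 1.03*m^2 - 4.87*m - 2.53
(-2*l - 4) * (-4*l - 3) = 8*l^2 + 22*l + 12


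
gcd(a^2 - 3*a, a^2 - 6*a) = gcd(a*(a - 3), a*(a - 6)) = a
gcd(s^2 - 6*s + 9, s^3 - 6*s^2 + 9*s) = s^2 - 6*s + 9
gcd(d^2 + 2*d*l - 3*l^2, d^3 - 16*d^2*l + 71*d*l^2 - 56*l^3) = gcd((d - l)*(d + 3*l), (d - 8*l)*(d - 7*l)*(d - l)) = d - l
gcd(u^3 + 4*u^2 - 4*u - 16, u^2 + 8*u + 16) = u + 4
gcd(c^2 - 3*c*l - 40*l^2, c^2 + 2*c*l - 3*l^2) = 1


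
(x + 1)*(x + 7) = x^2 + 8*x + 7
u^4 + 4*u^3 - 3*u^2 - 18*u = u*(u - 2)*(u + 3)^2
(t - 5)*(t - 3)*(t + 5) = t^3 - 3*t^2 - 25*t + 75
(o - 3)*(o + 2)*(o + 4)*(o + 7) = o^4 + 10*o^3 + 11*o^2 - 94*o - 168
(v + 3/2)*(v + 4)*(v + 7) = v^3 + 25*v^2/2 + 89*v/2 + 42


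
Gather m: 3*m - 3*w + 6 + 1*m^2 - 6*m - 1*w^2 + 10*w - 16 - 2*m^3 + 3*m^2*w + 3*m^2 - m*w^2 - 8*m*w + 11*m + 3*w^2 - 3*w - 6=-2*m^3 + m^2*(3*w + 4) + m*(-w^2 - 8*w + 8) + 2*w^2 + 4*w - 16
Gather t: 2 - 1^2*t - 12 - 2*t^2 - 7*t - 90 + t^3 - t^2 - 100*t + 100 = t^3 - 3*t^2 - 108*t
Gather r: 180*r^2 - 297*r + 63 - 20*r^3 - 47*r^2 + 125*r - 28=-20*r^3 + 133*r^2 - 172*r + 35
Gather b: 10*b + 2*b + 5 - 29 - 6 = 12*b - 30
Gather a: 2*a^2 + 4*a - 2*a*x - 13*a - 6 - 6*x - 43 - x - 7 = 2*a^2 + a*(-2*x - 9) - 7*x - 56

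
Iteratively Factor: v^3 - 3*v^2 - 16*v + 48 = (v - 4)*(v^2 + v - 12) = (v - 4)*(v + 4)*(v - 3)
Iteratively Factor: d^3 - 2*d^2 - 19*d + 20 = (d - 1)*(d^2 - d - 20) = (d - 1)*(d + 4)*(d - 5)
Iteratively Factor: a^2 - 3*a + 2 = (a - 1)*(a - 2)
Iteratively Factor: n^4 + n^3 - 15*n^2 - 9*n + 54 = (n - 2)*(n^3 + 3*n^2 - 9*n - 27) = (n - 3)*(n - 2)*(n^2 + 6*n + 9) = (n - 3)*(n - 2)*(n + 3)*(n + 3)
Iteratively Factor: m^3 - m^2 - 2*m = (m - 2)*(m^2 + m) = (m - 2)*(m + 1)*(m)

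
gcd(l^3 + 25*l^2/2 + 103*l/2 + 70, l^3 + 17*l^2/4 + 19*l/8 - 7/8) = l + 7/2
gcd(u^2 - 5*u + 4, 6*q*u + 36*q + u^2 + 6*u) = 1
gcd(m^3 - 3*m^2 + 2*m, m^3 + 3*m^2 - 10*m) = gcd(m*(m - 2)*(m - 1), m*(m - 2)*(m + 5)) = m^2 - 2*m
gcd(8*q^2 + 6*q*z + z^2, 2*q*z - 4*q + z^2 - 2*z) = 2*q + z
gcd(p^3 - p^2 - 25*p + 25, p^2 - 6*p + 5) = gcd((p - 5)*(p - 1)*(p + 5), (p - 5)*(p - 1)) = p^2 - 6*p + 5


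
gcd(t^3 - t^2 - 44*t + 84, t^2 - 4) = t - 2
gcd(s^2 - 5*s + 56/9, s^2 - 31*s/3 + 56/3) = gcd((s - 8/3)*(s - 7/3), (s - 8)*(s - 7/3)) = s - 7/3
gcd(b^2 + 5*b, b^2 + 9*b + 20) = b + 5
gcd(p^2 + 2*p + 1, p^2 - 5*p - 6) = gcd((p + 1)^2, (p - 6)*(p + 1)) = p + 1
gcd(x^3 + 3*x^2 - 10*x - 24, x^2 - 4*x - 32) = x + 4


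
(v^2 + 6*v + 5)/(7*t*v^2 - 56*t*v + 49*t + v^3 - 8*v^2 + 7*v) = (v^2 + 6*v + 5)/(7*t*v^2 - 56*t*v + 49*t + v^3 - 8*v^2 + 7*v)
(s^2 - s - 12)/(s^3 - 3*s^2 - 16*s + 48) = (s + 3)/(s^2 + s - 12)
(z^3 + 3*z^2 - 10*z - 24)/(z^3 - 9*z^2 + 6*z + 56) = (z^2 + z - 12)/(z^2 - 11*z + 28)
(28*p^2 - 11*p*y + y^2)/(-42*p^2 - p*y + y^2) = (-4*p + y)/(6*p + y)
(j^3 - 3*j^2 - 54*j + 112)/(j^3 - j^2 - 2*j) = (j^2 - j - 56)/(j*(j + 1))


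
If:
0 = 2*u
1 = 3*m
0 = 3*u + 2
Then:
No Solution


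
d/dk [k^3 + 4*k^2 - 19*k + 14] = 3*k^2 + 8*k - 19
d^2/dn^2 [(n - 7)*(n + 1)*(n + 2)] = 6*n - 8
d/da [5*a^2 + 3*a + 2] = 10*a + 3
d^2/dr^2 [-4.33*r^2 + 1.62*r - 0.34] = -8.66000000000000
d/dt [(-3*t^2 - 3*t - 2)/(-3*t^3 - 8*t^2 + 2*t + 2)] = (-9*t^4 - 18*t^3 - 48*t^2 - 44*t - 2)/(9*t^6 + 48*t^5 + 52*t^4 - 44*t^3 - 28*t^2 + 8*t + 4)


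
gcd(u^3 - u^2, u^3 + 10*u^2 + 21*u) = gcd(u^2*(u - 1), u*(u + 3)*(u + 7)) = u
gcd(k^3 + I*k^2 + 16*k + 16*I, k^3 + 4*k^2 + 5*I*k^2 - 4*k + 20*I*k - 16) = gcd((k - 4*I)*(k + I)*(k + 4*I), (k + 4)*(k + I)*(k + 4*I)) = k^2 + 5*I*k - 4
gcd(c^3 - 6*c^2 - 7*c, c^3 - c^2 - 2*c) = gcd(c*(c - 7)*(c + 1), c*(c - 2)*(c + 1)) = c^2 + c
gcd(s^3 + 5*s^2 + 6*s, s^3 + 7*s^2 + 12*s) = s^2 + 3*s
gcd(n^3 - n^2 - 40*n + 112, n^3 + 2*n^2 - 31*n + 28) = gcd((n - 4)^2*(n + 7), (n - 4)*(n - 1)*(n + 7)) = n^2 + 3*n - 28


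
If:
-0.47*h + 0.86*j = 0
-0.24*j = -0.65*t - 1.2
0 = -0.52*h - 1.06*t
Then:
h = 2.67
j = 1.46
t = -1.31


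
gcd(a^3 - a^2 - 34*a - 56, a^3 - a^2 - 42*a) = a - 7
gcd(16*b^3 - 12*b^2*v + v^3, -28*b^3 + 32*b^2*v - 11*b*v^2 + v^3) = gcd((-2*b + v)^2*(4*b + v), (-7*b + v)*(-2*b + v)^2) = 4*b^2 - 4*b*v + v^2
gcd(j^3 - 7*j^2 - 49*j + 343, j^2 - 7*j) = j - 7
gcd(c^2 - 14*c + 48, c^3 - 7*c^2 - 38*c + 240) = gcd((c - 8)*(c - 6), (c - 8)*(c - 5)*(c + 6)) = c - 8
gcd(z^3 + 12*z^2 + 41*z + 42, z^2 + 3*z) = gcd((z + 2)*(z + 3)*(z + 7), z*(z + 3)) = z + 3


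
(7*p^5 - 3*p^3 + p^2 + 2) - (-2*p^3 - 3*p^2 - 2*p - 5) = 7*p^5 - p^3 + 4*p^2 + 2*p + 7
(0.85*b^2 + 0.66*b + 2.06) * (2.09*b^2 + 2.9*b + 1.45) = 1.7765*b^4 + 3.8444*b^3 + 7.4519*b^2 + 6.931*b + 2.987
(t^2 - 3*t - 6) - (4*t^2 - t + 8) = -3*t^2 - 2*t - 14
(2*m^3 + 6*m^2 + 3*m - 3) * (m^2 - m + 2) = 2*m^5 + 4*m^4 + m^3 + 6*m^2 + 9*m - 6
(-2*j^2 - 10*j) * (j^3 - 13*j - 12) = -2*j^5 - 10*j^4 + 26*j^3 + 154*j^2 + 120*j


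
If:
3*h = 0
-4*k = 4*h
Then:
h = 0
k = 0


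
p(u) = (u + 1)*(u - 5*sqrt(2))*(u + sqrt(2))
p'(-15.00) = 799.05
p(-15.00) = -4197.94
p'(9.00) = 143.52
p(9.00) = 200.88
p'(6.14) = 40.26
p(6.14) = -50.22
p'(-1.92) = 13.28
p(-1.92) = -4.18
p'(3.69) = -9.18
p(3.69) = -80.94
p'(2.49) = -20.25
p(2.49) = -62.42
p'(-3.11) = 42.33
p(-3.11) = -36.43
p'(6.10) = 39.16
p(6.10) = -51.81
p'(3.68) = -9.30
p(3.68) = -80.85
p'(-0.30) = -12.59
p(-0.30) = -5.75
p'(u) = (u + 1)*(u - 5*sqrt(2)) + (u + 1)*(u + sqrt(2)) + (u - 5*sqrt(2))*(u + sqrt(2))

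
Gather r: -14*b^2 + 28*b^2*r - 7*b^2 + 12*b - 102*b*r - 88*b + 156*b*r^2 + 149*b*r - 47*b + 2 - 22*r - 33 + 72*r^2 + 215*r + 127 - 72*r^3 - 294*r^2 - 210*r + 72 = -21*b^2 - 123*b - 72*r^3 + r^2*(156*b - 222) + r*(28*b^2 + 47*b - 17) + 168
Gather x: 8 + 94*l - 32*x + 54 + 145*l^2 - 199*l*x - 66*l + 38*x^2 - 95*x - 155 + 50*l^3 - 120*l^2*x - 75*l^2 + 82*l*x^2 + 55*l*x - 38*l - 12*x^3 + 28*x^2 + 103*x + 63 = 50*l^3 + 70*l^2 - 10*l - 12*x^3 + x^2*(82*l + 66) + x*(-120*l^2 - 144*l - 24) - 30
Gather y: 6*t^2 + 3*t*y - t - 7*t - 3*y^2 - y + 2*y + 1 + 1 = 6*t^2 - 8*t - 3*y^2 + y*(3*t + 1) + 2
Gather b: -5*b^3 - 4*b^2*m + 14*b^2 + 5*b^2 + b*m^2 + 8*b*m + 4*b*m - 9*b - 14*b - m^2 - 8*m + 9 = -5*b^3 + b^2*(19 - 4*m) + b*(m^2 + 12*m - 23) - m^2 - 8*m + 9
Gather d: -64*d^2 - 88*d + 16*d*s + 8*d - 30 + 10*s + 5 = -64*d^2 + d*(16*s - 80) + 10*s - 25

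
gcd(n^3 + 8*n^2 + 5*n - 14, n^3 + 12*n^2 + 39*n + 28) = n + 7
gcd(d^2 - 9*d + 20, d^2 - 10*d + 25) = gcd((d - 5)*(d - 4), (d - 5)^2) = d - 5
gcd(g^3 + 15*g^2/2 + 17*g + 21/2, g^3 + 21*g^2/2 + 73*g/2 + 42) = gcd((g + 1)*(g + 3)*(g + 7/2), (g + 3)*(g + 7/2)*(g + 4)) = g^2 + 13*g/2 + 21/2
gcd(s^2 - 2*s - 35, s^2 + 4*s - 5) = s + 5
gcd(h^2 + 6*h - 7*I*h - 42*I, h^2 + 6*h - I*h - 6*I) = h + 6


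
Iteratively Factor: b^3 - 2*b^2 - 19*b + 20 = (b - 1)*(b^2 - b - 20) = (b - 1)*(b + 4)*(b - 5)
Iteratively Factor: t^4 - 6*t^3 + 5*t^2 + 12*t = (t)*(t^3 - 6*t^2 + 5*t + 12) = t*(t - 3)*(t^2 - 3*t - 4) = t*(t - 3)*(t + 1)*(t - 4)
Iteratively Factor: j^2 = (j)*(j)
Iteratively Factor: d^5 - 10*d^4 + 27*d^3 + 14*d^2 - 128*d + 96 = (d - 1)*(d^4 - 9*d^3 + 18*d^2 + 32*d - 96) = (d - 4)*(d - 1)*(d^3 - 5*d^2 - 2*d + 24) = (d - 4)*(d - 3)*(d - 1)*(d^2 - 2*d - 8) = (d - 4)*(d - 3)*(d - 1)*(d + 2)*(d - 4)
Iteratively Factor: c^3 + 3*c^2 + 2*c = (c + 2)*(c^2 + c) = c*(c + 2)*(c + 1)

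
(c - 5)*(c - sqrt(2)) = c^2 - 5*c - sqrt(2)*c + 5*sqrt(2)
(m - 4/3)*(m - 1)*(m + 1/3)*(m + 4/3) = m^4 - 2*m^3/3 - 19*m^2/9 + 32*m/27 + 16/27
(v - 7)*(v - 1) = v^2 - 8*v + 7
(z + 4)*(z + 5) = z^2 + 9*z + 20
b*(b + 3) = b^2 + 3*b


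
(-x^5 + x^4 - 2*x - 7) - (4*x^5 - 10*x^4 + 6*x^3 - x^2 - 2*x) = -5*x^5 + 11*x^4 - 6*x^3 + x^2 - 7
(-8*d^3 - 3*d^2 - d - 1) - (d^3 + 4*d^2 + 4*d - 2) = -9*d^3 - 7*d^2 - 5*d + 1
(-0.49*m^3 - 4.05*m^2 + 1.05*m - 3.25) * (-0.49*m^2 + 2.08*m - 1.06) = 0.2401*m^5 + 0.9653*m^4 - 8.4191*m^3 + 8.0695*m^2 - 7.873*m + 3.445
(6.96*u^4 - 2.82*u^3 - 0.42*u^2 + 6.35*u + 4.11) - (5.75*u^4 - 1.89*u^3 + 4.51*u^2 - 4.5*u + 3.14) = 1.21*u^4 - 0.93*u^3 - 4.93*u^2 + 10.85*u + 0.97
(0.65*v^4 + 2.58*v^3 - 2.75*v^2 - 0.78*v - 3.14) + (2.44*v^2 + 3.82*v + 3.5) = 0.65*v^4 + 2.58*v^3 - 0.31*v^2 + 3.04*v + 0.36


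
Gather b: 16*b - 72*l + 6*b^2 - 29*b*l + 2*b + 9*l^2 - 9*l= 6*b^2 + b*(18 - 29*l) + 9*l^2 - 81*l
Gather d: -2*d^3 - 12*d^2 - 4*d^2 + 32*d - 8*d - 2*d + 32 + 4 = -2*d^3 - 16*d^2 + 22*d + 36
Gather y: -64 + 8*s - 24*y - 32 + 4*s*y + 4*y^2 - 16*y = 8*s + 4*y^2 + y*(4*s - 40) - 96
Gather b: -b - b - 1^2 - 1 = -2*b - 2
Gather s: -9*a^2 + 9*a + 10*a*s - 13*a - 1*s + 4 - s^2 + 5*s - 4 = -9*a^2 - 4*a - s^2 + s*(10*a + 4)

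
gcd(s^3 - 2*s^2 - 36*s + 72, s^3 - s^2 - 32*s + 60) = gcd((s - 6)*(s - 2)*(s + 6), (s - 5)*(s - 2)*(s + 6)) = s^2 + 4*s - 12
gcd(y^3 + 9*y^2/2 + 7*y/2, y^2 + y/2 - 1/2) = y + 1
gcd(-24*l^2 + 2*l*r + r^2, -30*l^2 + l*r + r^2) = 6*l + r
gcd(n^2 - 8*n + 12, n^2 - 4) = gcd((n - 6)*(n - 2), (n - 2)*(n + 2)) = n - 2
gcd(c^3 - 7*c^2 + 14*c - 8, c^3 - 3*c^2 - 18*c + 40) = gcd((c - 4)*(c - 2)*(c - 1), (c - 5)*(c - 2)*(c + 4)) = c - 2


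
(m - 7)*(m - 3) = m^2 - 10*m + 21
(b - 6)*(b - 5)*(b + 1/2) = b^3 - 21*b^2/2 + 49*b/2 + 15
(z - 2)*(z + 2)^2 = z^3 + 2*z^2 - 4*z - 8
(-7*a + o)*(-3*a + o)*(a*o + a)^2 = 21*a^4*o^2 + 42*a^4*o + 21*a^4 - 10*a^3*o^3 - 20*a^3*o^2 - 10*a^3*o + a^2*o^4 + 2*a^2*o^3 + a^2*o^2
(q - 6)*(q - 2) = q^2 - 8*q + 12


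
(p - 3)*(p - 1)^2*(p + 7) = p^4 + 2*p^3 - 28*p^2 + 46*p - 21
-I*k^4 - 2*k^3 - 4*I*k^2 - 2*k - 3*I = (k - 3*I)*(k - I)*(k + I)*(-I*k + 1)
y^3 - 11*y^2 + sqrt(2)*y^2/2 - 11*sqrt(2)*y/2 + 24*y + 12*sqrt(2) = (y - 8)*(y - 3)*(y + sqrt(2)/2)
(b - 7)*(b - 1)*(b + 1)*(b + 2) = b^4 - 5*b^3 - 15*b^2 + 5*b + 14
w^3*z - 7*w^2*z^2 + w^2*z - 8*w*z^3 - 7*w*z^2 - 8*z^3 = (w - 8*z)*(w + z)*(w*z + z)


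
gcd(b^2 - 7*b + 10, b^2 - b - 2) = b - 2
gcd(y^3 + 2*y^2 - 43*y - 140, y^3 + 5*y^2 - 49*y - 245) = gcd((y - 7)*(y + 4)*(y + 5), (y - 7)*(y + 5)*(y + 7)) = y^2 - 2*y - 35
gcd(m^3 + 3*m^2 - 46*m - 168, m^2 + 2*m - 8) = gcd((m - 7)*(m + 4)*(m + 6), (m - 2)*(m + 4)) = m + 4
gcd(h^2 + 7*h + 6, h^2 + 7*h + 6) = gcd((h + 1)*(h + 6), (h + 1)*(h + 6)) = h^2 + 7*h + 6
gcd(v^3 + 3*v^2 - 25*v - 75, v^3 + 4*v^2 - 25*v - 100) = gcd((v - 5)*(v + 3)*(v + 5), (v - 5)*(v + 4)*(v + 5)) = v^2 - 25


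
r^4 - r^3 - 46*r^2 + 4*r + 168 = (r - 7)*(r - 2)*(r + 2)*(r + 6)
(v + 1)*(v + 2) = v^2 + 3*v + 2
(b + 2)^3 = b^3 + 6*b^2 + 12*b + 8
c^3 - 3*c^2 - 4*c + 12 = (c - 3)*(c - 2)*(c + 2)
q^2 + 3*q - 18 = (q - 3)*(q + 6)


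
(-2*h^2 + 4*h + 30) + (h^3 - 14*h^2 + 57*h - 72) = h^3 - 16*h^2 + 61*h - 42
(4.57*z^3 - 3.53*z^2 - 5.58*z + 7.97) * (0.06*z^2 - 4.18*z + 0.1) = 0.2742*z^5 - 19.3144*z^4 + 14.8776*z^3 + 23.4496*z^2 - 33.8726*z + 0.797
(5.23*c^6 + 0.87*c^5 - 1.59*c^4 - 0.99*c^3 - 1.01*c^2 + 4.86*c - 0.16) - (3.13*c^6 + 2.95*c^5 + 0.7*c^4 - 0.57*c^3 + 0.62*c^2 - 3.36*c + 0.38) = 2.1*c^6 - 2.08*c^5 - 2.29*c^4 - 0.42*c^3 - 1.63*c^2 + 8.22*c - 0.54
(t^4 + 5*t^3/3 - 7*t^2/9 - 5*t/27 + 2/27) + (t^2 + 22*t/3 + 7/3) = t^4 + 5*t^3/3 + 2*t^2/9 + 193*t/27 + 65/27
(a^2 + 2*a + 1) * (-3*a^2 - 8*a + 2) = -3*a^4 - 14*a^3 - 17*a^2 - 4*a + 2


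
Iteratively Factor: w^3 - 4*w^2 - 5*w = (w + 1)*(w^2 - 5*w) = (w - 5)*(w + 1)*(w)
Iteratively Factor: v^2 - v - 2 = (v - 2)*(v + 1)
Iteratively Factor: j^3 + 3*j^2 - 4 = (j + 2)*(j^2 + j - 2) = (j + 2)^2*(j - 1)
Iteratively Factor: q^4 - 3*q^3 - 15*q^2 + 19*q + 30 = (q + 3)*(q^3 - 6*q^2 + 3*q + 10) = (q - 2)*(q + 3)*(q^2 - 4*q - 5) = (q - 5)*(q - 2)*(q + 3)*(q + 1)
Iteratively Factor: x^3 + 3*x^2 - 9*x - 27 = (x + 3)*(x^2 - 9) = (x - 3)*(x + 3)*(x + 3)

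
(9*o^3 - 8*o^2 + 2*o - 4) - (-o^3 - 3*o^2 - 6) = 10*o^3 - 5*o^2 + 2*o + 2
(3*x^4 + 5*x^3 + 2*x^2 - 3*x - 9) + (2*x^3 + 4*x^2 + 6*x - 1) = 3*x^4 + 7*x^3 + 6*x^2 + 3*x - 10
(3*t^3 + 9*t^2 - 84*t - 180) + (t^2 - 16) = 3*t^3 + 10*t^2 - 84*t - 196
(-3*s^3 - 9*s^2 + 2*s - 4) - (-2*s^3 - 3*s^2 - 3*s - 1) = -s^3 - 6*s^2 + 5*s - 3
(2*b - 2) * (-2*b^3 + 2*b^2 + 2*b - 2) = -4*b^4 + 8*b^3 - 8*b + 4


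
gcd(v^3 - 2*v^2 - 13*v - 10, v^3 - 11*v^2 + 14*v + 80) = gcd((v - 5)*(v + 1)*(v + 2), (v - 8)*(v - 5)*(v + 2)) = v^2 - 3*v - 10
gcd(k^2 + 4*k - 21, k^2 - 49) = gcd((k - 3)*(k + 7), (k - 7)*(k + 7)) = k + 7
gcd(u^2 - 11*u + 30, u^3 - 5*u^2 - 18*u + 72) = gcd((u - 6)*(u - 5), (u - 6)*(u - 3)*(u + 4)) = u - 6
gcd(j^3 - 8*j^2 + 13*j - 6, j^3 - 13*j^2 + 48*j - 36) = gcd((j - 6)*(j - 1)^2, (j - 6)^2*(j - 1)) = j^2 - 7*j + 6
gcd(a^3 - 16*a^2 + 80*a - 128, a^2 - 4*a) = a - 4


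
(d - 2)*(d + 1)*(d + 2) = d^3 + d^2 - 4*d - 4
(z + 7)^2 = z^2 + 14*z + 49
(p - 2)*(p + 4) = p^2 + 2*p - 8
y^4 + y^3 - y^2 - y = y*(y - 1)*(y + 1)^2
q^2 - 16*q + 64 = (q - 8)^2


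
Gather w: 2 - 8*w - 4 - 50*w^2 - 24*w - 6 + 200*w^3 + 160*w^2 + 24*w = 200*w^3 + 110*w^2 - 8*w - 8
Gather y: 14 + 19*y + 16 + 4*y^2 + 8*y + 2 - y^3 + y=-y^3 + 4*y^2 + 28*y + 32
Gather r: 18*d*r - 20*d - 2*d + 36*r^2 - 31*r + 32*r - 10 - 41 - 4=-22*d + 36*r^2 + r*(18*d + 1) - 55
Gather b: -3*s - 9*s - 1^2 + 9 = 8 - 12*s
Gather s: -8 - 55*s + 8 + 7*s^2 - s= 7*s^2 - 56*s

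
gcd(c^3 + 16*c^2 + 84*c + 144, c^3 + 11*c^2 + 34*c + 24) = c^2 + 10*c + 24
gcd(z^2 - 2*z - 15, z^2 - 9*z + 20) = z - 5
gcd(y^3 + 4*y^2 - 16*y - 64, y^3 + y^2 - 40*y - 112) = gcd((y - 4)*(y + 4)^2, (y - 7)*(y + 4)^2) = y^2 + 8*y + 16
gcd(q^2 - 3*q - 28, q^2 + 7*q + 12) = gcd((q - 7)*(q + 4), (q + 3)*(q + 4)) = q + 4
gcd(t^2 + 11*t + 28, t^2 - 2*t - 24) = t + 4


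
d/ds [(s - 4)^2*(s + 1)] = (s - 4)*(3*s - 2)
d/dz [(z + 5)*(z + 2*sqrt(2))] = 2*z + 2*sqrt(2) + 5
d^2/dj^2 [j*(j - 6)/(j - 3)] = -18/(j^3 - 9*j^2 + 27*j - 27)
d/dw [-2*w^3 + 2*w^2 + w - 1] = -6*w^2 + 4*w + 1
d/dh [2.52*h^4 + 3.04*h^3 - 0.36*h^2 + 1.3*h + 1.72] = 10.08*h^3 + 9.12*h^2 - 0.72*h + 1.3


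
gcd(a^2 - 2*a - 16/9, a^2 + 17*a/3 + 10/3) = a + 2/3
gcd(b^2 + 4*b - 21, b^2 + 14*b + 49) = b + 7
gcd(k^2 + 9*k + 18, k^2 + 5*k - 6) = k + 6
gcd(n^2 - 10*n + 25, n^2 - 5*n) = n - 5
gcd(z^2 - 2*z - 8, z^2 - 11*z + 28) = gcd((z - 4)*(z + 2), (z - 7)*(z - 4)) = z - 4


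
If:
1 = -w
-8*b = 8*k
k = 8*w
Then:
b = 8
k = -8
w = -1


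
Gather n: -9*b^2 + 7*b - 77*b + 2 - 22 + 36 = -9*b^2 - 70*b + 16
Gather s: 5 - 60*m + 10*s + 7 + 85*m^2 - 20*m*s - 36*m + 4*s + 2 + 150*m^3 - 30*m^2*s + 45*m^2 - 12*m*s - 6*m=150*m^3 + 130*m^2 - 102*m + s*(-30*m^2 - 32*m + 14) + 14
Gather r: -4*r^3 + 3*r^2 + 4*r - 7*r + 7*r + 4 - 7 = -4*r^3 + 3*r^2 + 4*r - 3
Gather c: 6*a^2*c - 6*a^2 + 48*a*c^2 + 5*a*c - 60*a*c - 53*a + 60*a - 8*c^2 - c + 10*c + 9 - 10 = -6*a^2 + 7*a + c^2*(48*a - 8) + c*(6*a^2 - 55*a + 9) - 1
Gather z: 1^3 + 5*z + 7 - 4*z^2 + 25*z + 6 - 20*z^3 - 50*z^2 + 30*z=-20*z^3 - 54*z^2 + 60*z + 14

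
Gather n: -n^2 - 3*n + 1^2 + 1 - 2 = -n^2 - 3*n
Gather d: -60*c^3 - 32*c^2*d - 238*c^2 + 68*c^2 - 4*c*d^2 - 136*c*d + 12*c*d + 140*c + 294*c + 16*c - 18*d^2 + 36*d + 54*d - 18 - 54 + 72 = -60*c^3 - 170*c^2 + 450*c + d^2*(-4*c - 18) + d*(-32*c^2 - 124*c + 90)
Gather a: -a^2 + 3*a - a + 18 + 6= -a^2 + 2*a + 24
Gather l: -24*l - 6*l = -30*l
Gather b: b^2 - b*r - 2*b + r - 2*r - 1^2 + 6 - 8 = b^2 + b*(-r - 2) - r - 3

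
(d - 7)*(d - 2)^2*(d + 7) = d^4 - 4*d^3 - 45*d^2 + 196*d - 196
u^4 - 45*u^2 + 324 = (u - 6)*(u - 3)*(u + 3)*(u + 6)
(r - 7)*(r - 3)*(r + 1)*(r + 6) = r^4 - 3*r^3 - 43*r^2 + 87*r + 126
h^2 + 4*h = h*(h + 4)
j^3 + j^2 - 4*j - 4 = (j - 2)*(j + 1)*(j + 2)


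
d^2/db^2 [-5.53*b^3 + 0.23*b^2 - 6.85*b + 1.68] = 0.46 - 33.18*b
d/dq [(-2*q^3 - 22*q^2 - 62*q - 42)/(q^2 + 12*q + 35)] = 2*(-q^2 - 10*q - 17)/(q^2 + 10*q + 25)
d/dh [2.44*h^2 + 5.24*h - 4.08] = 4.88*h + 5.24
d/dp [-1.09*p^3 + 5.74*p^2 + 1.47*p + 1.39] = -3.27*p^2 + 11.48*p + 1.47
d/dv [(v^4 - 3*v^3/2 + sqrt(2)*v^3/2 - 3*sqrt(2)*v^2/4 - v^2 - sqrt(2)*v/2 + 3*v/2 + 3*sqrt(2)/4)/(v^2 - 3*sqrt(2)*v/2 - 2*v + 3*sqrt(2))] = (8*v^5 - 30*v^4 - 16*sqrt(2)*v^4 + 12*v^3 + 58*sqrt(2)*v^3 - 40*sqrt(2)*v^2 + 47*v^2 - 30*sqrt(2)*v - 36*v - 3 + 24*sqrt(2))/(2*(2*v^4 - 6*sqrt(2)*v^3 - 8*v^3 + 17*v^2 + 24*sqrt(2)*v^2 - 36*v - 24*sqrt(2)*v + 36))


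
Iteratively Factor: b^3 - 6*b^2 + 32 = (b + 2)*(b^2 - 8*b + 16) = (b - 4)*(b + 2)*(b - 4)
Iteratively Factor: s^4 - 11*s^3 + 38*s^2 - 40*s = (s - 4)*(s^3 - 7*s^2 + 10*s) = s*(s - 4)*(s^2 - 7*s + 10) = s*(s - 5)*(s - 4)*(s - 2)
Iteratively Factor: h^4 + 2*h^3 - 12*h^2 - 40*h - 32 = (h + 2)*(h^3 - 12*h - 16) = (h - 4)*(h + 2)*(h^2 + 4*h + 4) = (h - 4)*(h + 2)^2*(h + 2)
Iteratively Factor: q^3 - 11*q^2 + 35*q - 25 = (q - 1)*(q^2 - 10*q + 25) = (q - 5)*(q - 1)*(q - 5)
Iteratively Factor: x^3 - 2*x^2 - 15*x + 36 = (x + 4)*(x^2 - 6*x + 9) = (x - 3)*(x + 4)*(x - 3)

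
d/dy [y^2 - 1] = 2*y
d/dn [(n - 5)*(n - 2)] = 2*n - 7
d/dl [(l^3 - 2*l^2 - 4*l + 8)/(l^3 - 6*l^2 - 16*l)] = 4*(-l^2 - 2*l + 8)/(l^2*(l^2 - 16*l + 64))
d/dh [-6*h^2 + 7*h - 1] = 7 - 12*h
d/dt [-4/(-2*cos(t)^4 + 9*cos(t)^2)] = 8*(4*cos(t)^2 - 9)*sin(t)/((cos(2*t) - 8)^2*cos(t)^3)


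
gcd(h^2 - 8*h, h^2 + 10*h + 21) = 1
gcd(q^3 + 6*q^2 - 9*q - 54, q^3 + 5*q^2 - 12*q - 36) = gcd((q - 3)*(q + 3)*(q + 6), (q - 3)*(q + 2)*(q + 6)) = q^2 + 3*q - 18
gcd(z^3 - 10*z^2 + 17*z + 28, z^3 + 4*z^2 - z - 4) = z + 1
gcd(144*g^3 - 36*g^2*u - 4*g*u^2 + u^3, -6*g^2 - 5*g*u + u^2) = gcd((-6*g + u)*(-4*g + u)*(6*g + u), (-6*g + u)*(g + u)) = -6*g + u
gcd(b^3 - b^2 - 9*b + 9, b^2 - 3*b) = b - 3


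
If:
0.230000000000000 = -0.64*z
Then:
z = -0.36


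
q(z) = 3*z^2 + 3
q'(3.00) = 18.00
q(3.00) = 30.00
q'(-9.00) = -54.00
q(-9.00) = 246.00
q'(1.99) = 11.94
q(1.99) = 14.88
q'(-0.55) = -3.30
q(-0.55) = 3.91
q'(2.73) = 16.38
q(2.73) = 25.36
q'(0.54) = 3.24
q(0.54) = 3.87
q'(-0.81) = -4.86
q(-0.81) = 4.97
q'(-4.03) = -24.18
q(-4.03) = 51.72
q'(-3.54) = -21.24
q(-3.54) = 40.59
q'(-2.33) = -13.98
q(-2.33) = 19.29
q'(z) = 6*z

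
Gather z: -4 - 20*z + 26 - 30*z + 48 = 70 - 50*z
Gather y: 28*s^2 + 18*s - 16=28*s^2 + 18*s - 16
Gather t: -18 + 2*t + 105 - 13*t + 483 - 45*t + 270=840 - 56*t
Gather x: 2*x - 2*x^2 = -2*x^2 + 2*x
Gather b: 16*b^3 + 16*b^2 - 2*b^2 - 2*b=16*b^3 + 14*b^2 - 2*b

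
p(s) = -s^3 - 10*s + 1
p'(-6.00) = -118.00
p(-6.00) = 277.00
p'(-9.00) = -253.00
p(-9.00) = 820.00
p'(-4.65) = -74.87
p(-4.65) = 148.04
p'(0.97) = -12.82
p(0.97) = -9.61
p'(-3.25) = -41.69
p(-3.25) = 67.83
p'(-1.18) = -14.18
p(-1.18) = 14.44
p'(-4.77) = -78.26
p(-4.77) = 157.23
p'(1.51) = -16.84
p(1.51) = -17.54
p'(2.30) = -25.87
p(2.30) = -34.17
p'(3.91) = -55.86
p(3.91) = -97.88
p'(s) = -3*s^2 - 10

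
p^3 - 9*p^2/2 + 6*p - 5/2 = (p - 5/2)*(p - 1)^2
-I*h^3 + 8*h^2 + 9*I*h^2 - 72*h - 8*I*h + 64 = (h - 8)*(h + 8*I)*(-I*h + I)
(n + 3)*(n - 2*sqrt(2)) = n^2 - 2*sqrt(2)*n + 3*n - 6*sqrt(2)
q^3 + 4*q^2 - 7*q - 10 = (q - 2)*(q + 1)*(q + 5)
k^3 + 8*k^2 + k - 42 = (k - 2)*(k + 3)*(k + 7)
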